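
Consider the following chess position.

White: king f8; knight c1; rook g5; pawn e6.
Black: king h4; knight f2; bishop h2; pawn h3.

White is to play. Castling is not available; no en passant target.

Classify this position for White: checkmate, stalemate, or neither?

neither

White to move; white king on f8.
In check: no.
Legal moves for White include: Kg8, Ke8, Kg7, Kf7, Ke7, Rg8, Rg7, Rg6, Rh5+, Rf5, Re5, Rd5, Rc5, Rb5, Ra5, Rg4+, Rg3, Rg2, ... (list truncated; more exist).
White has legal moves and is not in check → neither.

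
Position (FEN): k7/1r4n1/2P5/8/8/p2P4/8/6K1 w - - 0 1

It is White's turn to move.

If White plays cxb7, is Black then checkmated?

no

After cxb7: black king on a8; in check: yes, from the white pawn on b7.
Black has 3 legal replies: Kb8, Kxb7, Ka7.
In check but a legal move exists → not checkmate.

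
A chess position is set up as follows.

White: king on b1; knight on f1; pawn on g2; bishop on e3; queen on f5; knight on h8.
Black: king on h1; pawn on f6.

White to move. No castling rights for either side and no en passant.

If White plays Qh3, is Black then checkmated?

After Qh3: black king on h1; in check: yes, from the white queen on h3.
King squares — g1: attacked by Be3; g2: attacked by Qh3; h2: attacked by Nf1.
Black has no legal moves → checkmate.

yes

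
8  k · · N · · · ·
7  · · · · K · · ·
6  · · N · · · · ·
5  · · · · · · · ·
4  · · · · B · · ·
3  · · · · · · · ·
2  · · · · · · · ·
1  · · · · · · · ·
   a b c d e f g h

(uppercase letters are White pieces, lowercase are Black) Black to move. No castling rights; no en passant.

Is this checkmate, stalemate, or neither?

stalemate

Black to move; black king on a8.
In check: no.
King squares — a7: attacked by Nc6; b7: attacked by Nd8; b8: attacked by Nc6.
Legal moves for Black: none.
Not in check and no legal moves → stalemate.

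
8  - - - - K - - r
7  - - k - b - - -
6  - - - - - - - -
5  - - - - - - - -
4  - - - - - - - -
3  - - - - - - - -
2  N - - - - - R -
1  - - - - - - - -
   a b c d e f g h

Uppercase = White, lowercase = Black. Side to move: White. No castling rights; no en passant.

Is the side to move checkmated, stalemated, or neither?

White to move; white king on e8.
In check: yes, from the black rook on h8.
Legal moves for White: Kf7, Kxe7, Rg8.
White is in check but has 3 legal moves → neither.

neither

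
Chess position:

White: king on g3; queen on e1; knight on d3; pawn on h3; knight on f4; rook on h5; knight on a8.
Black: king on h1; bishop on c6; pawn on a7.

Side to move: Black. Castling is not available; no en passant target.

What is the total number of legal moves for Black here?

Black to move; king on h1.
In check: yes, from the white queen on e1.
Legal moves: none.
Count: 0.

0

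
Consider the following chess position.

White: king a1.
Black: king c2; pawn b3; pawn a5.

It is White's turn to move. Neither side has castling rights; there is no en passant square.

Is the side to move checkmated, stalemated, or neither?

White to move; white king on a1.
In check: no.
King squares — b1: attacked by Kc2; a2: attacked by Pb3; b2: attacked by Kc2.
Legal moves for White: none.
Not in check and no legal moves → stalemate.

stalemate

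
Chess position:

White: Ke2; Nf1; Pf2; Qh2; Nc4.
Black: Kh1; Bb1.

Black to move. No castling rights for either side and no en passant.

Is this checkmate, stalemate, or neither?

Black to move; black king on h1.
In check: yes, from the white queen on h2.
King squares — g1: attacked by Qh2; g2: attacked by Qh2; h2: attacked by Nf1.
Legal moves for Black: none.
In check with no legal moves → checkmate.

checkmate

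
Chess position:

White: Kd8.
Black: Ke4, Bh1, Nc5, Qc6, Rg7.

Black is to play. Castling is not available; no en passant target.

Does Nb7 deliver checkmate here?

yes

After Nb7: white king on d8; in check: yes, from the black knight on b7.
King squares — c7: attacked by Qc6; d7: attacked by Qc6; e7: attacked by Rg7; c8: attacked by Qc6; e8: attacked by Qc6.
White has no legal moves → checkmate.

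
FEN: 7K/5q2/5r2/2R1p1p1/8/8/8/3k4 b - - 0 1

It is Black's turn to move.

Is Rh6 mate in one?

After Rh6: white king on h8; in check: yes, from the black rook on h6.
King squares — g7: attacked by Qf7; h7: attacked by Rh6; g8: attacked by Qf7.
White has no legal moves → checkmate.

yes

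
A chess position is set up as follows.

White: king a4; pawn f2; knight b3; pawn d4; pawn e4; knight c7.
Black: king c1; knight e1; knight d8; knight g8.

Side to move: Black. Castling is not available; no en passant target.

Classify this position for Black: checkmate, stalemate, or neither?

Black to move; black king on c1.
In check: yes, from the white knight on b3.
King squares — b1: available; d1: available; b2: available; c2: available; d2: attacked by Nb3.
Legal moves for Black: Kc2, Kb2, Kd1, Kb1.
Black is in check but has 4 legal moves → neither.

neither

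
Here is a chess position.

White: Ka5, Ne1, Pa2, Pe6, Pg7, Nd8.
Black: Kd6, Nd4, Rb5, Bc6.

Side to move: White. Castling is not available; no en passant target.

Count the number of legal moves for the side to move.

2

White to move; king on a5.
In check: yes, from the black rook on b5.
Legal moves: Ka6, Ka4.
Count: 2.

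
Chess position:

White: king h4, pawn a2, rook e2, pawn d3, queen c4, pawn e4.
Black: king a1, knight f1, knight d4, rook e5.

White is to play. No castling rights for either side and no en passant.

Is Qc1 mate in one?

After Qc1: black king on a1; in check: yes, from the white queen on c1.
King squares — b1: attacked by Qc1; a2: attacked by Re2; b2: attacked by Qc1.
Black has no legal moves → checkmate.

yes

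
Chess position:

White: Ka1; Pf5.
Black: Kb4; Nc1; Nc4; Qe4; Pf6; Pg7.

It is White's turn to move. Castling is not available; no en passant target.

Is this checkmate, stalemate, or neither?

White to move; white king on a1.
In check: no.
King squares — b1: attacked by Qe4; a2: attacked by Nc1; b2: attacked by Nc4.
Legal moves for White: none.
Not in check and no legal moves → stalemate.

stalemate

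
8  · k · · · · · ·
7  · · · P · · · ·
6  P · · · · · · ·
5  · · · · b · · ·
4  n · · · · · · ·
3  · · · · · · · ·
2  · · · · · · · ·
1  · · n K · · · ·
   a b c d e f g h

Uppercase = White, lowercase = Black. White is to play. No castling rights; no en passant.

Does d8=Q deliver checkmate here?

After d8=Q: black king on b8; in check: yes, from the white queen on d8.
Black has 1 legal reply: Ka7.
In check but a legal move exists → not checkmate.

no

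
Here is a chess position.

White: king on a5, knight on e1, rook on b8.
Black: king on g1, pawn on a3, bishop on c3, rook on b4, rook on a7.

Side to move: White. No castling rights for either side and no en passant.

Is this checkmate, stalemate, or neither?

checkmate

White to move; white king on a5.
In check: yes, from the black rook on a7.
King squares — a4: attacked by Rb4; b4: attacked by Bc3; b5: attacked by Rb4; a6: attacked by Ra7; b6: attacked by Rb4.
Legal moves for White: none.
In check with no legal moves → checkmate.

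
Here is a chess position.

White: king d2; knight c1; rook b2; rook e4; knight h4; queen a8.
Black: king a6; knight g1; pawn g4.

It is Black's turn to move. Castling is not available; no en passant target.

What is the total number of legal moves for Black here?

0

Black to move; king on a6.
In check: yes, from the white queen on a8.
Legal moves: none.
Count: 0.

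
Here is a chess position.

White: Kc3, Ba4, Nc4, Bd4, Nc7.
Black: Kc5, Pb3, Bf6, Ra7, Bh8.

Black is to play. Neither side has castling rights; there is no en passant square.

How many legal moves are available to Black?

Black to move; king on c5.
In check: yes, from the white bishop on d4.
Legal moves: Bxd4+.
Count: 1.

1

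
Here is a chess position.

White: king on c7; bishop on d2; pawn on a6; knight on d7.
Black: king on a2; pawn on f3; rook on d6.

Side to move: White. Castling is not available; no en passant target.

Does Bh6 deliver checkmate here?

After Bh6: black king on a2; in check: no.
Black is not in check, so this cannot be checkmate.

no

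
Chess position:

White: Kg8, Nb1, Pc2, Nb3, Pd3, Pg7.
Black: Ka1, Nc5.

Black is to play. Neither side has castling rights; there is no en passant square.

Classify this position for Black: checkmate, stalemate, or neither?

neither

Black to move; black king on a1.
In check: yes, from the white knight on b3.
Legal moves for Black: Kb2, Ka2, Kxb1, Nxb3.
Black is in check but has 4 legal moves → neither.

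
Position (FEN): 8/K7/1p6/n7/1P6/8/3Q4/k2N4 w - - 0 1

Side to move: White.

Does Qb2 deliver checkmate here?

yes

After Qb2: black king on a1; in check: yes, from the white queen on b2.
King squares — b1: attacked by Qb2; a2: attacked by Qb2; b2: attacked by Nd1.
Black has no legal moves → checkmate.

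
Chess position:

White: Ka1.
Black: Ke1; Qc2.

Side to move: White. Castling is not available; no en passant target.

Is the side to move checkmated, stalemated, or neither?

White to move; white king on a1.
In check: no.
King squares — b1: attacked by Qc2; a2: attacked by Qc2; b2: attacked by Qc2.
Legal moves for White: none.
Not in check and no legal moves → stalemate.

stalemate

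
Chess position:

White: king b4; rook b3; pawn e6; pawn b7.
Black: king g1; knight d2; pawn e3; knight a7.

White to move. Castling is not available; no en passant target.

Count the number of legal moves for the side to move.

White to move; king on b4.
In check: no.
Legal moves: Kc5, Ka5, Ka4, Kc3, Ka3, Rxe3, Rd3, Rc3, Ra3, Rb2, Rb1+, b8=Q, b8=R, b8=B, b8=N, e7.
Count: 16.

16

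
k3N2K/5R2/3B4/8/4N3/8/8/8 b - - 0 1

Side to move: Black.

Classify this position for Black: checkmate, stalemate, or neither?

stalemate

Black to move; black king on a8.
In check: no.
King squares — a7: attacked by Rf7; b7: attacked by Rf7; b8: attacked by Bd6.
Legal moves for Black: none.
Not in check and no legal moves → stalemate.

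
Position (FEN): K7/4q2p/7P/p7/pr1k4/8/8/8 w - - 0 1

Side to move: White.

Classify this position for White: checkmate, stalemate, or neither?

White to move; white king on a8.
In check: no.
King squares — a7: attacked by Qe7; b7: attacked by Rb4; b8: attacked by Rb4.
Legal moves for White: none.
Not in check and no legal moves → stalemate.

stalemate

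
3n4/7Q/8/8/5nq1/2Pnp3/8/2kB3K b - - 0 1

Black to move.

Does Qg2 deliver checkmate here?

After Qg2: white king on h1; in check: yes, from the black queen on g2.
King squares — g1: attacked by Qg2; g2: attacked by Nf4; h2: attacked by Qg2.
White has no legal moves → checkmate.

yes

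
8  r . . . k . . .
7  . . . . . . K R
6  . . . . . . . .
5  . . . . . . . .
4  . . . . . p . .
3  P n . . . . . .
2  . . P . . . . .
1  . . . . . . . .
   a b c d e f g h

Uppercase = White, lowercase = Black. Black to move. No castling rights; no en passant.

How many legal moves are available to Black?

18

Black to move; king on e8.
In check: no.
Legal moves: Kd8, Ke7, Kd7, Rd8, Rc8, Rb8, Ra7+, Ra6, Ra5, Ra4, Rxa3, Nc5, Na5, Nd4, Nd2, Nc1, Na1, f3.
Count: 18.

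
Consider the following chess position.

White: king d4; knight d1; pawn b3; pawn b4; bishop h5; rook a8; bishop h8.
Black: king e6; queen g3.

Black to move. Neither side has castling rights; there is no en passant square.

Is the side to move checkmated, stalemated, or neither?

neither

Black to move; black king on e6.
In check: no.
Legal moves for Black include: Ke7, Kd7, Kd6, Kf5, Qg8, Qb8, Qg7+, Qc7, Qg6, Qd6+, Qg5, Qe5+, Qh4+, Qg4+, Qf4+, Qh3, Qf3, Qe3+, ... (list truncated; more exist).
Black has legal moves and is not in check → neither.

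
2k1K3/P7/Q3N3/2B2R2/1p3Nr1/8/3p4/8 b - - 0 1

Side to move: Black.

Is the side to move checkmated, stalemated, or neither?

Black to move; black king on c8.
In check: yes, from the white queen on a6.
King squares — b7: attacked by Qa6; c7: attacked by Ne6; d7: attacked by Ke8; b8: attacked by Pa7; d8: attacked by Ne6.
Legal moves for Black: none.
In check with no legal moves → checkmate.

checkmate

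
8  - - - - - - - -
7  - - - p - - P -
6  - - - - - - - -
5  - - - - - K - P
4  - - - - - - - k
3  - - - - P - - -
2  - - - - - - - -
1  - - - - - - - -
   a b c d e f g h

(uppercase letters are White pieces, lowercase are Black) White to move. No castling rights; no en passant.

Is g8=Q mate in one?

After g8=Q: black king on h4; in check: no.
Black is not in check, so this cannot be checkmate.

no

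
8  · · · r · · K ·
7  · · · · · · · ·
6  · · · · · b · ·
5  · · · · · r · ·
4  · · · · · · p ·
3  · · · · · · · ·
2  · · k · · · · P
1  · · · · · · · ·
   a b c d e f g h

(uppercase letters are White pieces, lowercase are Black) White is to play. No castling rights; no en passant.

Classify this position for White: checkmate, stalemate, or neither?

neither

White to move; white king on g8.
In check: yes, from the black rook on d8.
King squares — f7: available; g7: attacked by Bf6; h7: available; f8: attacked by Rd8; h8: attacked by Bf6.
Legal moves for White: Kh7, Kf7.
White is in check but has 2 legal moves → neither.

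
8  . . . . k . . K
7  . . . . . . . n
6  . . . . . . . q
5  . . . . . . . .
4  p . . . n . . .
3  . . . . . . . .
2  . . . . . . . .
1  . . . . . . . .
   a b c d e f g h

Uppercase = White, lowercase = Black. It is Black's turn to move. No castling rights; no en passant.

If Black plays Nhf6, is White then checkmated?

yes

After Nhf6: white king on h8; in check: yes, from the black queen on h6.
King squares — g7: attacked by Qh6; h7: attacked by Nf6; g8: attacked by Nf6.
White has no legal moves → checkmate.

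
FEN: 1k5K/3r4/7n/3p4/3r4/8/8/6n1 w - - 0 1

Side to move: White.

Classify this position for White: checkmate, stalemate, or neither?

stalemate

White to move; white king on h8.
In check: no.
King squares — g7: attacked by Rd7; h7: attacked by Rd7; g8: attacked by Nh6.
Legal moves for White: none.
Not in check and no legal moves → stalemate.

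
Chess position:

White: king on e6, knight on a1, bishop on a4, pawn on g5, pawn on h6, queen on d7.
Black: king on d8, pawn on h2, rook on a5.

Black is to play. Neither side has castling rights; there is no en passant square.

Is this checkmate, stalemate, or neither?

checkmate

Black to move; black king on d8.
In check: yes, from the white queen on d7.
King squares — c7: attacked by Qd7; d7: attacked by Ba4; e7: attacked by Ke6; c8: attacked by Qd7; e8: attacked by Qd7.
Legal moves for Black: none.
In check with no legal moves → checkmate.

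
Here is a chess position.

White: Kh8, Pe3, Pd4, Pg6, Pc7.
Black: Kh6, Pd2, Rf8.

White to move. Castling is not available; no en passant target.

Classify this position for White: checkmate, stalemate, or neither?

checkmate

White to move; white king on h8.
In check: yes, from the black rook on f8.
King squares — g7: attacked by Kh6; h7: attacked by Kh6; g8: attacked by Rf8.
Legal moves for White: none.
In check with no legal moves → checkmate.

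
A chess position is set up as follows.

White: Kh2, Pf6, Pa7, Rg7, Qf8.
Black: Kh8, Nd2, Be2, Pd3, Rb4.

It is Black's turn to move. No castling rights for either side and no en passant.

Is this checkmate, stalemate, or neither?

Black to move; black king on h8.
In check: yes, from the white queen on f8.
King squares — g7: attacked by Pf6; h7: attacked by Rg7; g8: attacked by Rg7.
Legal moves for Black: none.
In check with no legal moves → checkmate.

checkmate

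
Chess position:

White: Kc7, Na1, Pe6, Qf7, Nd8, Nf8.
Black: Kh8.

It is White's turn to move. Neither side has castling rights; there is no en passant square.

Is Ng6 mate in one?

yes

After Ng6: black king on h8; in check: yes, from the white knight on g6.
King squares — g7: attacked by Qf7; h7: attacked by Qf7; g8: attacked by Qf7.
Black has no legal moves → checkmate.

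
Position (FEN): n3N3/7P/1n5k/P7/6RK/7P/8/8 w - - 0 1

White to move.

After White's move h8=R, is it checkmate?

After h8=R: black king on h6; in check: yes, from the white rook on h8.
King squares — g5: attacked by Rg4; h5: attacked by Kh4; g6: attacked by Rg4; g7: attacked by Rg4; h7: attacked by Rh8.
Black has no legal moves → checkmate.

yes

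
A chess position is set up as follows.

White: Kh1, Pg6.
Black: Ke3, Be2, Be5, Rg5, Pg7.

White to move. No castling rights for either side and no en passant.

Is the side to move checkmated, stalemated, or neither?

White to move; white king on h1.
In check: no.
King squares — g1: attacked by Rg5; g2: attacked by Rg5; h2: attacked by Be5.
Legal moves for White: none.
Not in check and no legal moves → stalemate.

stalemate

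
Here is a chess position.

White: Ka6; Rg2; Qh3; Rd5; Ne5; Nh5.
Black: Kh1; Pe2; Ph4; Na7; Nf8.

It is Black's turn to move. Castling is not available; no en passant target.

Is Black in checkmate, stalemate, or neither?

Black to move; black king on h1.
In check: yes, from the white queen on h3.
King squares — g1: attacked by Rg2; g2: attacked by Qh3; h2: attacked by Rg2.
Legal moves for Black: none.
In check with no legal moves → checkmate.

checkmate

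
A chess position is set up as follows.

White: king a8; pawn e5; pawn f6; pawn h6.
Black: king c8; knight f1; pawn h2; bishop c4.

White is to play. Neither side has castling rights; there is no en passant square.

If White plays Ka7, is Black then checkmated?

After Ka7: black king on c8; in check: no.
Black is not in check, so this cannot be checkmate.

no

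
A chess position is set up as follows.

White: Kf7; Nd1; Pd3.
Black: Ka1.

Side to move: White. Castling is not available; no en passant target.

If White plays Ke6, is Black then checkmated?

no

After Ke6: black king on a1; in check: no.
Black is not in check, so this cannot be checkmate.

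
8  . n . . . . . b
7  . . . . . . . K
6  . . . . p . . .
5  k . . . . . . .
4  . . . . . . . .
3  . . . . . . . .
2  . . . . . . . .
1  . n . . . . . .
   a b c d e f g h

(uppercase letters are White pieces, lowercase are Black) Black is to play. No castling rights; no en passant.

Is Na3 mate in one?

no

After Na3: white king on h7; in check: no.
White is not in check, so this cannot be checkmate.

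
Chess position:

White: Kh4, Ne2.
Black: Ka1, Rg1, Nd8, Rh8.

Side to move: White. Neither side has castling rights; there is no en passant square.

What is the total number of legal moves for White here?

0

White to move; king on h4.
In check: yes, from the black rook on h8.
Legal moves: none.
Count: 0.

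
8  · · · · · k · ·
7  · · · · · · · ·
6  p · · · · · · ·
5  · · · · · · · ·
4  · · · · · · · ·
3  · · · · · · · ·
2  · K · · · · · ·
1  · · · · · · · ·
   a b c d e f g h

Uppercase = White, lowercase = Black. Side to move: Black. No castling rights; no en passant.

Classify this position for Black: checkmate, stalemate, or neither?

neither

Black to move; black king on f8.
In check: no.
Legal moves for Black: Kg8, Ke8, Kg7, Kf7, Ke7, a5.
Black has 6 legal moves and is not in check → neither.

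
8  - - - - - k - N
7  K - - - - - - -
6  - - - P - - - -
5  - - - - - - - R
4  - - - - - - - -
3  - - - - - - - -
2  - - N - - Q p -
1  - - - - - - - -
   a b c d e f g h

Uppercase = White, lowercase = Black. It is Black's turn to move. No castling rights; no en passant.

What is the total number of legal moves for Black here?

3

Black to move; king on f8.
In check: yes, from the white queen on f2.
Legal moves: Kg8, Ke8, Kg7.
Count: 3.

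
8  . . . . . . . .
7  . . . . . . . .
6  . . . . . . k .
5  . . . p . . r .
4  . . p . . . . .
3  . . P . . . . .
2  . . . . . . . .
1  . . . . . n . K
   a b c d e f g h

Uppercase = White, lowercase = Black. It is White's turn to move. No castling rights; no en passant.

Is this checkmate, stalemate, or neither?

stalemate

White to move; white king on h1.
In check: no.
King squares — g1: attacked by Rg5; g2: attacked by Rg5; h2: attacked by Nf1.
Legal moves for White: none.
Not in check and no legal moves → stalemate.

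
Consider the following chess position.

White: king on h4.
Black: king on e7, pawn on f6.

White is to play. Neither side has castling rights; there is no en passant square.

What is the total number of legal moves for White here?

White to move; king on h4.
In check: no.
Legal moves: Kh5, Kg4, Kh3, Kg3.
Count: 4.

4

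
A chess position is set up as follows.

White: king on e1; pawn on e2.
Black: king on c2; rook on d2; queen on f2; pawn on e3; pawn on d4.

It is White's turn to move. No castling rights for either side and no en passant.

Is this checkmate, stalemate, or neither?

checkmate

White to move; white king on e1.
In check: yes, from the black queen on f2.
King squares — d1: attacked by Kc2; f1: attacked by Qf2; d2: attacked by Kc2; e2: own pawn; f2: attacked by Pe3.
Legal moves for White: none.
In check with no legal moves → checkmate.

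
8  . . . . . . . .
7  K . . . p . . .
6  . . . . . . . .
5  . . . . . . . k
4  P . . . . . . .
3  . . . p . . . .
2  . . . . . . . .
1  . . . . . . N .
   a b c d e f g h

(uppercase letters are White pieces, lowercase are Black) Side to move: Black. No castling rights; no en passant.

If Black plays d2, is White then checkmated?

no

After d2: white king on a7; in check: no.
White is not in check, so this cannot be checkmate.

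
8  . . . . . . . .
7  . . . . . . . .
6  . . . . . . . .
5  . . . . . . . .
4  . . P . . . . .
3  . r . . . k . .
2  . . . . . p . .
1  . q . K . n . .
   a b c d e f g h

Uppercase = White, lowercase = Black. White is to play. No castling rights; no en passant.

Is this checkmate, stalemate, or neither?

White to move; white king on d1.
In check: yes, from the black queen on b1.
King squares — c1: attacked by Qb1; e1: attacked by Qb1; c2: attacked by Qb1; d2: attacked by Nf1; e2: attacked by Kf3.
Legal moves for White: none.
In check with no legal moves → checkmate.

checkmate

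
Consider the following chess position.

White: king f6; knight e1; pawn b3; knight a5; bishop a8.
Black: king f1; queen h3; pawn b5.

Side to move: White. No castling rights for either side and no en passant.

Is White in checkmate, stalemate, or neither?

White to move; white king on f6.
In check: no.
Legal moves for White include: Bb7, Bc6, Bd5, Be4, Bf3, Bg2+, Bh1, Kg7, Kf7, Ke7, Kg6, Kg5, Ke5, Nb7, Nc6, Nc4, Nf3, Nd3, ... (list truncated; more exist).
White has legal moves and is not in check → neither.

neither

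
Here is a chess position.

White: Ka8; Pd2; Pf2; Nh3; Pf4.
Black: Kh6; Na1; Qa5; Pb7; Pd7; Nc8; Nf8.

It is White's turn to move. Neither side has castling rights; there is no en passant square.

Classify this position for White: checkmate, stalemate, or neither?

White to move; white king on a8.
In check: yes, from the black queen on a5.
King squares — a7: attacked by Qa5; b7: available; b8: available.
Legal moves for White: Kb8, Kxb7.
White is in check but has 2 legal moves → neither.

neither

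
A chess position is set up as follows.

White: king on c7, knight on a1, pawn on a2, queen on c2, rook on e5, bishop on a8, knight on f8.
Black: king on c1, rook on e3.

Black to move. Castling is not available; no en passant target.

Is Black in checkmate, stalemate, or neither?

Black to move; black king on c1.
In check: yes, from the white queen on c2.
King squares — b1: attacked by Qc2; d1: attacked by Qc2; b2: attacked by Qc2; c2: attacked by Na1; d2: attacked by Qc2.
Legal moves for Black: none.
In check with no legal moves → checkmate.

checkmate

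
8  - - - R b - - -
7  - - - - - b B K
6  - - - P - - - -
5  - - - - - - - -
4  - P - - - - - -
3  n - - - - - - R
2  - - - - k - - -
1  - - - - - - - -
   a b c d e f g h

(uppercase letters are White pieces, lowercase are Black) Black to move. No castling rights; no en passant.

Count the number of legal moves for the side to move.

21

Black to move; king on e2.
In check: no.
Legal moves: Bd7, Bc6, Bb5, Ba4, Bg8+, Bg6+, Be6, Bh5, Bd5, Bc4, Bb3, Ba2, Nb5, Nc4, Nc2, Nb1, Kf2, Kd2, Kf1, Ke1, Kd1.
Count: 21.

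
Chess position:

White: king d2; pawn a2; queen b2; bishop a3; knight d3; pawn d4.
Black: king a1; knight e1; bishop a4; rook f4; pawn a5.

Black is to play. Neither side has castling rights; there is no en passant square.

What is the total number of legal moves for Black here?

0

Black to move; king on a1.
In check: yes, from the white queen on b2.
Legal moves: none.
Count: 0.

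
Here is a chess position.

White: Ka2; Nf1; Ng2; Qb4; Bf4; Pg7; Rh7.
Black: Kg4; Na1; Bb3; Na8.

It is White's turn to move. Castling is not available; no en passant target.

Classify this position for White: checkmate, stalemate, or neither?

neither

White to move; white king on a2.
In check: yes, from the black bishop on b3.
Legal moves for White: Ka3, Kb2, Kb1, Kxa1, Qxb3.
White is in check but has 5 legal moves → neither.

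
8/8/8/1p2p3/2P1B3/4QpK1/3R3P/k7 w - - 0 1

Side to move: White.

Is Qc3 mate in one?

After Qc3: black king on a1; in check: yes, from the white queen on c3.
King squares — b1: attacked by Be4; a2: attacked by Rd2; b2: attacked by Rd2.
Black has no legal moves → checkmate.

yes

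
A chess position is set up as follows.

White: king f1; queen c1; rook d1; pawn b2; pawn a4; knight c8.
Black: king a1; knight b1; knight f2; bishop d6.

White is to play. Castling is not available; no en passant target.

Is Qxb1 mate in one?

yes

After Qxb1: black king on a1; in check: yes, from the white queen on b1.
King squares — b1: attacked by Rd1; a2: attacked by Qb1; b2: attacked by Qb1.
Black has no legal moves → checkmate.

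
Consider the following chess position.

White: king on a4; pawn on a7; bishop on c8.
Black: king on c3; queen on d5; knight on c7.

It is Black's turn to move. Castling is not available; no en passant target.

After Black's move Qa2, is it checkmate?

yes

After Qa2: white king on a4; in check: yes, from the black queen on a2.
King squares — a3: attacked by Qa2; b3: attacked by Qa2; b4: attacked by Kc3; a5: attacked by Qa2; b5: attacked by Nc7.
White has no legal moves → checkmate.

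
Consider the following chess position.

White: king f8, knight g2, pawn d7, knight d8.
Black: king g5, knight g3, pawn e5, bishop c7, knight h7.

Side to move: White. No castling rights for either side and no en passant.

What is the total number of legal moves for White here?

5

White to move; king on f8.
In check: yes, from the black knight on h7.
Legal moves: Kg8, Ke8, Kg7, Kf7, Ke7.
Count: 5.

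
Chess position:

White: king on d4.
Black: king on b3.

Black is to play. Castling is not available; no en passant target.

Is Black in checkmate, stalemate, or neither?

Black to move; black king on b3.
In check: no.
Legal moves for Black: Kb4, Ka4, Ka3, Kc2, Kb2, Ka2.
Black has 6 legal moves and is not in check → neither.

neither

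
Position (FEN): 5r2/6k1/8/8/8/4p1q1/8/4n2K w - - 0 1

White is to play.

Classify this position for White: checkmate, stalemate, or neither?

stalemate

White to move; white king on h1.
In check: no.
King squares — g1: attacked by Qg3; g2: attacked by Ne1; h2: attacked by Qg3.
Legal moves for White: none.
Not in check and no legal moves → stalemate.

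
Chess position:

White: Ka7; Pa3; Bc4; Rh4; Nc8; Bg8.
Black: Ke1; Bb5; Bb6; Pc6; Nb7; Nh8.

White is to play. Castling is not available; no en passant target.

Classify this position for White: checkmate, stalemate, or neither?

neither

White to move; white king on a7.
In check: yes, from the black bishop on b6.
Legal moves for White: Kb8, Ka8, Kxb7, Kxb6, Nxb6.
White is in check but has 5 legal moves → neither.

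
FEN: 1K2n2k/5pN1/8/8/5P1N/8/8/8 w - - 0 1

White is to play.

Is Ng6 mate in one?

After Ng6: black king on h8; in check: yes, from the white knight on g6.
Black has 4 legal replies: Kg8, Kh7, Kxg7, fxg6.
In check but a legal move exists → not checkmate.

no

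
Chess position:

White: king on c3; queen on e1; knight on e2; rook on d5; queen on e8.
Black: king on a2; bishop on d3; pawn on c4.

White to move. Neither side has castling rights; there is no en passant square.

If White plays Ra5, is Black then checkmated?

yes

After Ra5: black king on a2; in check: yes, from the white rook on a5.
King squares — a1: attacked by Qe1; b1: attacked by Qe1; b2: attacked by Kc3; a3: attacked by Ra5; b3: attacked by Kc3.
Black has no legal moves → checkmate.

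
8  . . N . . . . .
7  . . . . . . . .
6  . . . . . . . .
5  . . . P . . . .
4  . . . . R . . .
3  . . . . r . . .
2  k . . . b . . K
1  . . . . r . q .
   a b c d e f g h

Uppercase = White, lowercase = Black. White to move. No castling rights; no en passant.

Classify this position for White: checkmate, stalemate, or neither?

checkmate

White to move; white king on h2.
In check: yes, from the black queen on g1.
King squares — g1: attacked by Re1; h1: attacked by Qg1; g2: attacked by Qg1; g3: attacked by Qg1; h3: attacked by Re3.
Legal moves for White: none.
In check with no legal moves → checkmate.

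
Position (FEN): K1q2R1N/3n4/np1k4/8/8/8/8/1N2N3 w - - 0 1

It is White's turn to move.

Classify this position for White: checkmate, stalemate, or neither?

White to move; white king on a8.
In check: yes, from the black queen on c8.
King squares — a7: available; b7: attacked by Qc8; b8: attacked by Na6.
Legal moves for White: Ka7, Rxc8.
White is in check but has 2 legal moves → neither.

neither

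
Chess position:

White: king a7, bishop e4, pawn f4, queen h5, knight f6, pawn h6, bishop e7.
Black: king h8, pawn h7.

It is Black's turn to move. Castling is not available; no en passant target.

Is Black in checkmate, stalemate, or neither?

stalemate

Black to move; black king on h8.
In check: no.
King squares — g7: attacked by Ph6; h7: own pawn; g8: attacked by Nf6.
Legal moves for Black: none.
Not in check and no legal moves → stalemate.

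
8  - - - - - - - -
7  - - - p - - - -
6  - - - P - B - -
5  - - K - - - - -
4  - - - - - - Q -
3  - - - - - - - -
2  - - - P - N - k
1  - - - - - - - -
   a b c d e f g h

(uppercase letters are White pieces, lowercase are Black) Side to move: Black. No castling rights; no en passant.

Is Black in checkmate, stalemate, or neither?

Black to move; black king on h2.
In check: no.
King squares — g1: attacked by Qg4; h1: attacked by Nf2; g2: attacked by Qg4; g3: attacked by Qg4; h3: attacked by Nf2.
Legal moves for Black: none.
Not in check and no legal moves → stalemate.

stalemate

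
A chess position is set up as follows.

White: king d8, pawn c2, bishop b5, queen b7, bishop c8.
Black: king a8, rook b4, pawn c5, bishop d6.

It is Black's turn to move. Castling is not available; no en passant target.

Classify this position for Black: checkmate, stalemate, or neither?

checkmate

Black to move; black king on a8.
In check: yes, from the white queen on b7.
King squares — a7: attacked by Qb7; b7: attacked by Bc8; b8: attacked by Qb7.
Legal moves for Black: none.
In check with no legal moves → checkmate.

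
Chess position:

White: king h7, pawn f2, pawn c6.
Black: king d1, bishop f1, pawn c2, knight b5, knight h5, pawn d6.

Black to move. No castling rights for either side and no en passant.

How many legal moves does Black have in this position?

23

Black to move; king on d1.
In check: no.
Legal moves: Ng7, Nf6+, Nf4, Ng3, Nc7, Na7, Nd4, Nc3, Na3, Bc4, Bh3, Bd3+, Bg2, Be2, Ke2, Kd2, Ke1, Kc1, d5, c1=Q, c1=R, c1=B, c1=N.
Count: 23.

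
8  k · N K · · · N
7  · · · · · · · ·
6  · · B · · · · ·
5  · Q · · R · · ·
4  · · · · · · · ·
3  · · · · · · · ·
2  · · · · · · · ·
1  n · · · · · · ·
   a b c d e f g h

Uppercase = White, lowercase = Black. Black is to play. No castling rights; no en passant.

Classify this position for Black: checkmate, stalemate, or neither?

Black to move; black king on a8.
In check: yes, from the white bishop on c6.
King squares — a7: attacked by Nc8; b7: attacked by Qb5; b8: attacked by Qb5.
Legal moves for Black: none.
In check with no legal moves → checkmate.

checkmate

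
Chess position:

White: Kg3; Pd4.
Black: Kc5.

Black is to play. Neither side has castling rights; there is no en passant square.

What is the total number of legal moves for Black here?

Black to move; king on c5.
In check: yes, from the white pawn on d4.
Legal moves: Kd6, Kc6, Kb6, Kd5, Kb5, Kxd4, Kc4, Kb4.
Count: 8.

8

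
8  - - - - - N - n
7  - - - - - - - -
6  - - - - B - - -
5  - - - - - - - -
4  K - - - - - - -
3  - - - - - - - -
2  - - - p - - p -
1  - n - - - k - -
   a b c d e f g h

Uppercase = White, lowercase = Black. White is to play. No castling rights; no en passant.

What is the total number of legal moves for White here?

18

White to move; king on a4.
In check: no.
Legal moves: Nh7, Nd7, Ng6, Bg8, Bc8, Bf7, Bd7, Bf5, Bd5, Bg4, Bc4+, Bh3, Bb3, Ba2, Kb5, Ka5, Kb4, Kb3.
Count: 18.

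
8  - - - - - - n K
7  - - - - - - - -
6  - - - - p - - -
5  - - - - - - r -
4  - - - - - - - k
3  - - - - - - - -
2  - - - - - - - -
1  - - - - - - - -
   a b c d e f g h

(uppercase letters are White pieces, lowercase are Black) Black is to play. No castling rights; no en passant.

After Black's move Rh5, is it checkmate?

After Rh5: white king on h8; in check: yes, from the black rook on h5.
White has 2 legal replies: Kxg8, Kg7.
In check but a legal move exists → not checkmate.

no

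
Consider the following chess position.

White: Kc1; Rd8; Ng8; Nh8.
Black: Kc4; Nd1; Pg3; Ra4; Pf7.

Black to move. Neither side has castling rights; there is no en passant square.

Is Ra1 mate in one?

no

After Ra1: white king on c1; in check: yes, from the black rook on a1.
White has 2 legal replies: Kd2, Kc2.
In check but a legal move exists → not checkmate.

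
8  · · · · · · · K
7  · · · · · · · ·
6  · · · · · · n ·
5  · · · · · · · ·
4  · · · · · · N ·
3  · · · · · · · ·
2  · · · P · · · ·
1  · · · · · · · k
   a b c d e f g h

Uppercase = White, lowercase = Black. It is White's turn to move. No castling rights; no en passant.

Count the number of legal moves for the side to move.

3

White to move; king on h8.
In check: yes, from the black knight on g6.
Legal moves: Kg8, Kh7, Kg7.
Count: 3.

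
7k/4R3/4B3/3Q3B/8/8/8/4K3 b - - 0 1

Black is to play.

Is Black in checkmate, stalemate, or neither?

Black to move; black king on h8.
In check: no.
King squares — g7: attacked by Re7; h7: attacked by Re7; g8: attacked by Be6.
Legal moves for Black: none.
Not in check and no legal moves → stalemate.

stalemate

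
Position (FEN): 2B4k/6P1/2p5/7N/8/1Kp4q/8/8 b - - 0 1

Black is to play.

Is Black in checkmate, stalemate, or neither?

Black to move; black king on h8.
In check: yes, from the white pawn on g7.
Legal moves for Black: Kg8, Kh7.
Black is in check but has 2 legal moves → neither.

neither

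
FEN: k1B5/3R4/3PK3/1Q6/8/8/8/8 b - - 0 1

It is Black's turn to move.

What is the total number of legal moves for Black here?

0

Black to move; king on a8.
In check: no.
Legal moves: none.
Count: 0.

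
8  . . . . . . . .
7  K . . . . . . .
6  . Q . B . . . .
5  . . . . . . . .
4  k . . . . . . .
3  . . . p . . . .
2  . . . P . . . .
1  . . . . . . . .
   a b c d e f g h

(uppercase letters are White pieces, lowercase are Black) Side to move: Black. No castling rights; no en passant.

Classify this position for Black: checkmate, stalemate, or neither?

Black to move; black king on a4.
In check: no.
King squares — a3: attacked by Bd6; b3: attacked by Qb6; b4: attacked by Qb6; a5: attacked by Qb6; b5: attacked by Qb6.
Legal moves for Black: none.
Not in check and no legal moves → stalemate.

stalemate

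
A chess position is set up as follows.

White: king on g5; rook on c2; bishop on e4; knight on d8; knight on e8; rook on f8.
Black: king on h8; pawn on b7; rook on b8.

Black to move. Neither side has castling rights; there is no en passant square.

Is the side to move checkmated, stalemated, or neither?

Black to move; black king on h8.
In check: yes, from the white rook on f8.
King squares — g7: attacked by Ne8; h7: attacked by Be4; g8: attacked by Rf8.
Legal moves for Black: none.
In check with no legal moves → checkmate.

checkmate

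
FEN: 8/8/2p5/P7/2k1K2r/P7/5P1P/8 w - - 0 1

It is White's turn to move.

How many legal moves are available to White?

White to move; king on e4.
In check: yes, from the black rook on h4.
Legal moves: Kf5, Ke5, Kf3, Ke3, f4.
Count: 5.

5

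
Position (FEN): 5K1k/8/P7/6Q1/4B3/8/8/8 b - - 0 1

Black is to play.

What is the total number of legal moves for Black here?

Black to move; king on h8.
In check: no.
Legal moves: none.
Count: 0.

0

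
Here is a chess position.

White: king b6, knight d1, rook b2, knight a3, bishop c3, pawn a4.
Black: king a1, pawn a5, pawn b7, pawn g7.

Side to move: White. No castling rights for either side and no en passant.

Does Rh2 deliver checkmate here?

yes

After Rh2: black king on a1; in check: yes, from the white bishop on c3.
King squares — b1: attacked by Na3; a2: attacked by Rh2; b2: attacked by Nd1.
Black has no legal moves → checkmate.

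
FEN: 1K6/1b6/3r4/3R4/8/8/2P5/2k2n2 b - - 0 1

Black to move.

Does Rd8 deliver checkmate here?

no

After Rd8: white king on b8; in check: yes, from the black rook on d8.
White has 4 legal replies: Kc7, Kxb7, Ka7, Rxd8.
In check but a legal move exists → not checkmate.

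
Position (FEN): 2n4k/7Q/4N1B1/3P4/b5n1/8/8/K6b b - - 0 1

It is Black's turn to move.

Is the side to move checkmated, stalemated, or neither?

checkmate

Black to move; black king on h8.
In check: yes, from the white queen on h7.
King squares — g7: attacked by Ne6; h7: attacked by Bg6; g8: attacked by Qh7.
Legal moves for Black: none.
In check with no legal moves → checkmate.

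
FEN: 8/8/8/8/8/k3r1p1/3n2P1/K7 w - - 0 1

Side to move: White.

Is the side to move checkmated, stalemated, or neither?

White to move; white king on a1.
In check: no.
King squares — b1: attacked by Nd2; a2: attacked by Ka3; b2: attacked by Ka3.
Legal moves for White: none.
Not in check and no legal moves → stalemate.

stalemate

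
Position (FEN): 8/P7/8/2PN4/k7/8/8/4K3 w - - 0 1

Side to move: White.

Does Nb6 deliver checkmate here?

After Nb6: black king on a4; in check: yes, from the white knight on b6.
Black has 5 legal replies: Kb5, Ka5, Kb4, Kb3, Ka3.
In check but a legal move exists → not checkmate.

no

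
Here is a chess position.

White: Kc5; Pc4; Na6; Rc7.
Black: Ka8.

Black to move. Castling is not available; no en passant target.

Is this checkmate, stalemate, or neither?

stalemate

Black to move; black king on a8.
In check: no.
King squares — a7: attacked by Rc7; b7: attacked by Rc7; b8: attacked by Na6.
Legal moves for Black: none.
Not in check and no legal moves → stalemate.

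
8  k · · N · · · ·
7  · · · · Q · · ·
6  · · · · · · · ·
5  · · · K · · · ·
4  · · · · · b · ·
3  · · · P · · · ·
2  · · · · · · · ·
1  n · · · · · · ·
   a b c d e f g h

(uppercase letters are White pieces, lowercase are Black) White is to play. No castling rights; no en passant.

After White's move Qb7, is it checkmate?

After Qb7: black king on a8; in check: yes, from the white queen on b7.
King squares — a7: attacked by Qb7; b7: attacked by Nd8; b8: attacked by Qb7.
Black has no legal moves → checkmate.

yes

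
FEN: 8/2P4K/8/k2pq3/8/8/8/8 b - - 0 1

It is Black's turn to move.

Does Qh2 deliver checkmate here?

After Qh2: white king on h7; in check: yes, from the black queen on h2.
White has 3 legal replies: Kg8, Kg7, Kg6.
In check but a legal move exists → not checkmate.

no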